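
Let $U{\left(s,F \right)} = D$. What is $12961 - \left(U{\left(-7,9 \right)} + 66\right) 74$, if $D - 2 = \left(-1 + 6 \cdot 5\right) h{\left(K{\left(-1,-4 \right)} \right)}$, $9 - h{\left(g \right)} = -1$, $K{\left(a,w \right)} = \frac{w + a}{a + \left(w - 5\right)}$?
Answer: $-13531$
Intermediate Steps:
$K{\left(a,w \right)} = \frac{a + w}{-5 + a + w}$ ($K{\left(a,w \right)} = \frac{a + w}{a + \left(-5 + w\right)} = \frac{a + w}{-5 + a + w}$)
$h{\left(g \right)} = 10$ ($h{\left(g \right)} = 9 - -1 = 9 + 1 = 10$)
$D = 292$ ($D = 2 + \left(-1 + 6 \cdot 5\right) 10 = 2 + \left(-1 + 30\right) 10 = 2 + 29 \cdot 10 = 2 + 290 = 292$)
$U{\left(s,F \right)} = 292$
$12961 - \left(U{\left(-7,9 \right)} + 66\right) 74 = 12961 - \left(292 + 66\right) 74 = 12961 - 358 \cdot 74 = 12961 - 26492 = -13531$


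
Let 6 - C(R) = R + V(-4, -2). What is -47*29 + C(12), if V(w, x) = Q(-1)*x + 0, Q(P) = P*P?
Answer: -1367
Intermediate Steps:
Q(P) = P²
V(w, x) = x (V(w, x) = (-1)²*x + 0 = 1*x + 0 = x + 0 = x)
C(R) = 8 - R (C(R) = 6 - (R - 2) = 6 - (-2 + R) = 6 + (2 - R) = 8 - R)
-47*29 + C(12) = -47*29 + (8 - 1*12) = -1363 + (8 - 12) = -1363 - 4 = -1367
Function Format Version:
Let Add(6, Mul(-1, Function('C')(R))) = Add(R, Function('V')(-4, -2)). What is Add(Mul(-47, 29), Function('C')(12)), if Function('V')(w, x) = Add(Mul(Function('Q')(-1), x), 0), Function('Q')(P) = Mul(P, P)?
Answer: -1367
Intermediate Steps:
Function('Q')(P) = Pow(P, 2)
Function('V')(w, x) = x (Function('V')(w, x) = Add(Mul(Pow(-1, 2), x), 0) = Add(Mul(1, x), 0) = Add(x, 0) = x)
Function('C')(R) = Add(8, Mul(-1, R)) (Function('C')(R) = Add(6, Mul(-1, Add(R, -2))) = Add(6, Mul(-1, Add(-2, R))) = Add(6, Add(2, Mul(-1, R))) = Add(8, Mul(-1, R)))
Add(Mul(-47, 29), Function('C')(12)) = Add(Mul(-47, 29), Add(8, Mul(-1, 12))) = Add(-1363, Add(8, -12)) = Add(-1363, -4) = -1367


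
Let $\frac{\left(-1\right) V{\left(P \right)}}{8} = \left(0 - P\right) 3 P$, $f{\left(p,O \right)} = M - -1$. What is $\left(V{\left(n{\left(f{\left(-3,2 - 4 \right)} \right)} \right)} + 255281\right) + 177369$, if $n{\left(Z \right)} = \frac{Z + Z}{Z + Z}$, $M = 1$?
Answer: $432674$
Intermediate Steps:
$f{\left(p,O \right)} = 2$ ($f{\left(p,O \right)} = 1 - -1 = 1 + 1 = 2$)
$n{\left(Z \right)} = 1$ ($n{\left(Z \right)} = \frac{2 Z}{2 Z} = 2 Z \frac{1}{2 Z} = 1$)
$V{\left(P \right)} = 24 P^{2}$ ($V{\left(P \right)} = - 8 \left(0 - P\right) 3 P = - 8 - P 3 P = - 8 - 3 P P = - 8 \left(- 3 P^{2}\right) = 24 P^{2}$)
$\left(V{\left(n{\left(f{\left(-3,2 - 4 \right)} \right)} \right)} + 255281\right) + 177369 = \left(24 \cdot 1^{2} + 255281\right) + 177369 = \left(24 \cdot 1 + 255281\right) + 177369 = \left(24 + 255281\right) + 177369 = 255305 + 177369 = 432674$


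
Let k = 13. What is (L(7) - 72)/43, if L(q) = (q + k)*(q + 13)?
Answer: 328/43 ≈ 7.6279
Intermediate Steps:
L(q) = (13 + q)² (L(q) = (q + 13)*(q + 13) = (13 + q)*(13 + q) = (13 + q)²)
(L(7) - 72)/43 = ((169 + 7² + 26*7) - 72)/43 = ((169 + 49 + 182) - 72)*(1/43) = (400 - 72)*(1/43) = 328*(1/43) = 328/43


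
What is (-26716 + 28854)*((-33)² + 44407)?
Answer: 97270448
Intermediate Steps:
(-26716 + 28854)*((-33)² + 44407) = 2138*(1089 + 44407) = 2138*45496 = 97270448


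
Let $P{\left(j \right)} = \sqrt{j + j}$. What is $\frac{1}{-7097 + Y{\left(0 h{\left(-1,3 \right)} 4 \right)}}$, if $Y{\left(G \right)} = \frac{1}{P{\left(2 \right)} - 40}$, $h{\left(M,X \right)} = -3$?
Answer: $- \frac{38}{269687} \approx -0.0001409$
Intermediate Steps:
$P{\left(j \right)} = \sqrt{2} \sqrt{j}$ ($P{\left(j \right)} = \sqrt{2 j} = \sqrt{2} \sqrt{j}$)
$Y{\left(G \right)} = - \frac{1}{38}$ ($Y{\left(G \right)} = \frac{1}{\sqrt{2} \sqrt{2} - 40} = \frac{1}{2 - 40} = \frac{1}{-38} = - \frac{1}{38}$)
$\frac{1}{-7097 + Y{\left(0 h{\left(-1,3 \right)} 4 \right)}} = \frac{1}{-7097 - \frac{1}{38}} = \frac{1}{- \frac{269687}{38}} = - \frac{38}{269687}$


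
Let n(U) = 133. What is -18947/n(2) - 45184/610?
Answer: -8783571/40565 ≈ -216.53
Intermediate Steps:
-18947/n(2) - 45184/610 = -18947/133 - 45184/610 = -18947*1/133 - 45184*1/610 = -18947/133 - 22592/305 = -8783571/40565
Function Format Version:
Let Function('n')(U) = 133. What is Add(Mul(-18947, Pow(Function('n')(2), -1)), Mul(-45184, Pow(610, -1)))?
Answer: Rational(-8783571, 40565) ≈ -216.53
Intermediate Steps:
Add(Mul(-18947, Pow(Function('n')(2), -1)), Mul(-45184, Pow(610, -1))) = Add(Mul(-18947, Pow(133, -1)), Mul(-45184, Pow(610, -1))) = Add(Mul(-18947, Rational(1, 133)), Mul(-45184, Rational(1, 610))) = Add(Rational(-18947, 133), Rational(-22592, 305)) = Rational(-8783571, 40565)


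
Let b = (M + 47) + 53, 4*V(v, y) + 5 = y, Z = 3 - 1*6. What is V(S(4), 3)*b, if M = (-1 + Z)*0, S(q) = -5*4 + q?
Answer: -50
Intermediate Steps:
S(q) = -20 + q
Z = -3 (Z = 3 - 6 = -3)
V(v, y) = -5/4 + y/4
M = 0 (M = (-1 - 3)*0 = -4*0 = 0)
b = 100 (b = (0 + 47) + 53 = 47 + 53 = 100)
V(S(4), 3)*b = (-5/4 + (¼)*3)*100 = (-5/4 + ¾)*100 = -½*100 = -50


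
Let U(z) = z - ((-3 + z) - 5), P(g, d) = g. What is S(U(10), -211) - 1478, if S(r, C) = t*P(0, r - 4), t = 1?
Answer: -1478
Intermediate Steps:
U(z) = 8 (U(z) = z - (-8 + z) = z + (8 - z) = 8)
S(r, C) = 0 (S(r, C) = 1*0 = 0)
S(U(10), -211) - 1478 = 0 - 1478 = -1478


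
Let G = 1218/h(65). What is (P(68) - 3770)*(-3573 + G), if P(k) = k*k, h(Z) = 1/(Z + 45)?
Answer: 111367578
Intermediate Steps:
h(Z) = 1/(45 + Z)
P(k) = k²
G = 133980 (G = 1218/(1/(45 + 65)) = 1218/(1/110) = 1218*110 = 133980)
(P(68) - 3770)*(-3573 + G) = (68² - 3770)*(-3573 + 133980) = (4624 - 3770)*130407 = 854*130407 = 111367578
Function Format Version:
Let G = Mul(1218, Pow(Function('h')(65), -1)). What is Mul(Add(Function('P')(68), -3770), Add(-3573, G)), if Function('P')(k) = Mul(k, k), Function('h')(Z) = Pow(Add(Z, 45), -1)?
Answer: 111367578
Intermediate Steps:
Function('h')(Z) = Pow(Add(45, Z), -1)
Function('P')(k) = Pow(k, 2)
G = 133980 (G = Mul(1218, Pow(Pow(Add(45, 65), -1), -1)) = Mul(1218, Pow(Pow(110, -1), -1)) = Mul(1218, Pow(Rational(1, 110), -1)) = Mul(1218, 110) = 133980)
Mul(Add(Function('P')(68), -3770), Add(-3573, G)) = Mul(Add(Pow(68, 2), -3770), Add(-3573, 133980)) = Mul(Add(4624, -3770), 130407) = Mul(854, 130407) = 111367578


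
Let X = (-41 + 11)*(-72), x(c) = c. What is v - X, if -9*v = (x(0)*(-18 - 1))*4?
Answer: -2160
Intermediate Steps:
X = 2160 (X = -30*(-72) = 2160)
v = 0 (v = -0*(-18 - 1)*4/9 = -0*(-19)*4/9 = -0*4 = -⅑*0 = 0)
v - X = 0 - 1*2160 = 0 - 2160 = -2160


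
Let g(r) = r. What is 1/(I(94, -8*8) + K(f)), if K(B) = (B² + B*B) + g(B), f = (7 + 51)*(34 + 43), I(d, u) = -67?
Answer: 1/39894711 ≈ 2.5066e-8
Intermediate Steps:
f = 4466 (f = 58*77 = 4466)
K(B) = B + 2*B² (K(B) = (B² + B*B) + B = (B² + B²) + B = 2*B² + B = B + 2*B²)
1/(I(94, -8*8) + K(f)) = 1/(-67 + 4466*(1 + 2*4466)) = 1/(-67 + 4466*(1 + 8932)) = 1/(-67 + 4466*8933) = 1/(-67 + 39894778) = 1/39894711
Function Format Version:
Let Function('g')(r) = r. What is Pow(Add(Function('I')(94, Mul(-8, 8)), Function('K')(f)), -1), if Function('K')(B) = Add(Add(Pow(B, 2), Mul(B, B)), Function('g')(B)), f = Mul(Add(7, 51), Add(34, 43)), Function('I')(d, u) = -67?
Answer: Rational(1, 39894711) ≈ 2.5066e-8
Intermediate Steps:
f = 4466 (f = Mul(58, 77) = 4466)
Function('K')(B) = Add(B, Mul(2, Pow(B, 2))) (Function('K')(B) = Add(Add(Pow(B, 2), Mul(B, B)), B) = Add(Add(Pow(B, 2), Pow(B, 2)), B) = Add(Mul(2, Pow(B, 2)), B) = Add(B, Mul(2, Pow(B, 2))))
Pow(Add(Function('I')(94, Mul(-8, 8)), Function('K')(f)), -1) = Pow(Add(-67, Mul(4466, Add(1, Mul(2, 4466)))), -1) = Pow(Add(-67, Mul(4466, Add(1, 8932))), -1) = Pow(Add(-67, Mul(4466, 8933)), -1) = Pow(Add(-67, 39894778), -1) = Pow(39894711, -1) = Rational(1, 39894711)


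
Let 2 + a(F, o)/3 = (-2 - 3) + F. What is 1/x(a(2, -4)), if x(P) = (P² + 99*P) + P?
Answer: -1/1275 ≈ -0.00078431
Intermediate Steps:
a(F, o) = -21 + 3*F (a(F, o) = -6 + 3*((-2 - 3) + F) = -6 + 3*(-5 + F) = -6 + (-15 + 3*F) = -21 + 3*F)
x(P) = P² + 100*P
1/x(a(2, -4)) = 1/((-21 + 3*2)*(100 + (-21 + 3*2))) = 1/((-21 + 6)*(100 + (-21 + 6))) = 1/(-15*(100 - 15)) = 1/(-15*85) = 1/(-1275) = -1/1275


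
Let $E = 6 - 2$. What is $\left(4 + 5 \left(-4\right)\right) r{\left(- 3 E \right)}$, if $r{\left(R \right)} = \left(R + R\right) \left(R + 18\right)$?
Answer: $2304$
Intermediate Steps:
$E = 4$
$r{\left(R \right)} = 2 R \left(18 + R\right)$
$\left(4 + 5 \left(-4\right)\right) r{\left(- 3 E \right)} = \left(4 + 5 \left(-4\right)\right) 2 \left(\left(-3\right) 4\right) \left(18 - 12\right) = \left(4 - 20\right) 2 \left(-12\right) \left(18 - 12\right) = - 16 \cdot 2 \left(-12\right) 6 = \left(-16\right) \left(-144\right) = 2304$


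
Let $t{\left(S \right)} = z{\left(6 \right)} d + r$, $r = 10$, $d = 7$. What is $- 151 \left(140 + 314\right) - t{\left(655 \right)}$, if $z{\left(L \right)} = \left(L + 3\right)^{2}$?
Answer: $-69131$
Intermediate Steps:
$z{\left(L \right)} = \left(3 + L\right)^{2}$
$t{\left(S \right)} = 577$ ($t{\left(S \right)} = \left(3 + 6\right)^{2} \cdot 7 + 10 = 9^{2} \cdot 7 + 10 = 81 \cdot 7 + 10 = 567 + 10 = 577$)
$- 151 \left(140 + 314\right) - t{\left(655 \right)} = - 151 \left(140 + 314\right) - 577 = \left(-151\right) 454 - 577 = -68554 - 577 = -69131$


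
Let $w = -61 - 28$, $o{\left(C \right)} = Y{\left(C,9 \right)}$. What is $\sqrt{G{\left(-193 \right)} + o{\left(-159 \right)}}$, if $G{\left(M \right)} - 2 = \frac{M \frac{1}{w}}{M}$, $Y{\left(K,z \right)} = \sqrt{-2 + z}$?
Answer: $\frac{\sqrt{15753 + 7921 \sqrt{7}}}{89} \approx 2.1528$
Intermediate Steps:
$o{\left(C \right)} = \sqrt{7}$ ($o{\left(C \right)} = \sqrt{-2 + 9} = \sqrt{7}$)
$w = -89$
$G{\left(M \right)} = \frac{177}{89}$ ($G{\left(M \right)} = 2 + \frac{M \frac{1}{-89}}{M} = 2 + \frac{M \left(- \frac{1}{89}\right)}{M} = 2 + \frac{\left(- \frac{1}{89}\right) M}{M} = 2 - \frac{1}{89} = \frac{177}{89}$)
$\sqrt{G{\left(-193 \right)} + o{\left(-159 \right)}} = \sqrt{\frac{177}{89} + \sqrt{7}}$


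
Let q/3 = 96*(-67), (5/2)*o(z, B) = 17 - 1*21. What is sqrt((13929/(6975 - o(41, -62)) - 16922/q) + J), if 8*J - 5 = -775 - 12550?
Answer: I*sqrt(1307385990697824257)/28045932 ≈ 40.769*I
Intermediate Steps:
o(z, B) = -8/5 (o(z, B) = 2*(17 - 1*21)/5 = 2*(17 - 21)/5 = (2/5)*(-4) = -8/5)
q = -19296 (q = 3*(96*(-67)) = 3*(-6432) = -19296)
J = -1665 (J = 5/8 + (-775 - 12550)/8 = 5/8 + (1/8)*(-13325) = 5/8 - 13325/8 = -1665)
sqrt((13929/(6975 - o(41, -62)) - 16922/q) + J) = sqrt((13929/(6975 - 1*(-8/5)) - 16922/(-19296)) - 1665) = sqrt((13929/(6975 + 8/5) - 16922*(-1/19296)) - 1665) = sqrt((13929/(34883/5) + 8461/9648) - 1665) = sqrt((13929*(5/34883) + 8461/9648) - 1665) = sqrt((69645/34883 + 8461/9648) - 1665) = sqrt(967080023/336551184 - 1665) = sqrt(-559390641337/336551184) = I*sqrt(1307385990697824257)/28045932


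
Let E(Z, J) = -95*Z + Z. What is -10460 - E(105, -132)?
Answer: -590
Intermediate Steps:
E(Z, J) = -94*Z
-10460 - E(105, -132) = -10460 - (-94)*105 = -10460 - 1*(-9870) = -10460 + 9870 = -590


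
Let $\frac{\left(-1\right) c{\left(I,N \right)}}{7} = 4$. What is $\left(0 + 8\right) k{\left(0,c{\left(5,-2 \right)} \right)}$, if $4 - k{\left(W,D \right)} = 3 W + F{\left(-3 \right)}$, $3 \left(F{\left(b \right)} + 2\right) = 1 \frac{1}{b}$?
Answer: $\frac{440}{9} \approx 48.889$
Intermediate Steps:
$F{\left(b \right)} = -2 + \frac{1}{3 b}$ ($F{\left(b \right)} = -2 + \frac{1 \frac{1}{b}}{3} = -2 + \frac{1}{3 b}$)
$c{\left(I,N \right)} = -28$ ($c{\left(I,N \right)} = \left(-7\right) 4 = -28$)
$k{\left(W,D \right)} = \frac{55}{9} - 3 W$ ($k{\left(W,D \right)} = 4 - \left(3 W - \left(2 - \frac{1}{3 \left(-3\right)}\right)\right) = 4 - \left(3 W + \left(-2 + \frac{1}{3} \left(- \frac{1}{3}\right)\right)\right) = 4 - \left(3 W - \frac{19}{9}\right) = 4 - \left(- \frac{19}{9} + 3 W\right) = \frac{55}{9} - 3 W$)
$\left(0 + 8\right) k{\left(0,c{\left(5,-2 \right)} \right)} = \left(0 + 8\right) \left(\frac{55}{9} - 0\right) = 8 \left(\frac{55}{9} + 0\right) = 8 \cdot \frac{55}{9} = \frac{440}{9}$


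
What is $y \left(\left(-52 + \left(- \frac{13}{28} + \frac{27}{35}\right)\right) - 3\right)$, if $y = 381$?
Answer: $- \frac{2917317}{140} \approx -20838.0$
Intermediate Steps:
$y \left(\left(-52 + \left(- \frac{13}{28} + \frac{27}{35}\right)\right) - 3\right) = 381 \left(\left(-52 + \left(- \frac{13}{28} + \frac{27}{35}\right)\right) - 3\right) = 381 \left(\left(-52 + \frac{43}{140}\right) - 3\right) = 381 \left(- \frac{7237}{140} - 3\right) = 381 \left(- \frac{7657}{140}\right) = - \frac{2917317}{140}$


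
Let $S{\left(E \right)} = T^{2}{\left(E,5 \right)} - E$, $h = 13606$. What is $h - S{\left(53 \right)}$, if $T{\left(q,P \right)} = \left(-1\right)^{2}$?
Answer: $13658$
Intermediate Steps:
$T{\left(q,P \right)} = 1$
$S{\left(E \right)} = 1 - E$ ($S{\left(E \right)} = 1^{2} - E = 1 - E$)
$h - S{\left(53 \right)} = 13606 - \left(1 - 53\right) = 13606 - -52 = 13606 + 52 = 13658$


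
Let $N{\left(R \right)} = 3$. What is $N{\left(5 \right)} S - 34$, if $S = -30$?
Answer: $-124$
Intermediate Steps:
$N{\left(5 \right)} S - 34 = 3 \left(-30\right) - 34 = -90 - 34 = -124$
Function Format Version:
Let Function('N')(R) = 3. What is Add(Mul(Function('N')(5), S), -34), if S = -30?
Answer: -124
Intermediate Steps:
Add(Mul(Function('N')(5), S), -34) = Add(Mul(3, -30), -34) = Add(-90, -34) = -124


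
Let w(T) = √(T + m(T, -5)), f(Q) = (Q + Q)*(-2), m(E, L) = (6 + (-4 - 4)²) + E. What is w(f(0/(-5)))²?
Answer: 70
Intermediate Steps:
m(E, L) = 70 + E (m(E, L) = (6 + (-8)²) + E = (6 + 64) + E = 70 + E)
f(Q) = -4*Q (f(Q) = (2*Q)*(-2) = -4*Q)
w(T) = √(70 + 2*T) (w(T) = √(T + (70 + T)) = √(70 + 2*T))
w(f(0/(-5)))² = (√(70 + 2*(-0/(-5))))² = (√(70 + 2*(-0*(-1)/5)))² = (√(70 + 2*(-4*0)))² = (√(70 + 2*0))² = (√(70 + 0))² = (√70)² = 70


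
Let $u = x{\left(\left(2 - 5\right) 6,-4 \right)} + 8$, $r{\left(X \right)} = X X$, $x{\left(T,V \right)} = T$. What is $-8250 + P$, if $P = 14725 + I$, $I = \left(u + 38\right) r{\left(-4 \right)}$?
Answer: $6923$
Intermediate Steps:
$r{\left(X \right)} = X^{2}$
$u = -10$ ($u = \left(2 - 5\right) 6 + 8 = \left(-3\right) 6 + 8 = -18 + 8 = -10$)
$I = 448$ ($I = \left(-10 + 38\right) \left(-4\right)^{2} = 28 \cdot 16 = 448$)
$P = 15173$ ($P = 14725 + 448 = 15173$)
$-8250 + P = -8250 + 15173 = 6923$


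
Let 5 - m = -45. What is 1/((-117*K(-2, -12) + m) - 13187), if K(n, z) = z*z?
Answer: -1/29985 ≈ -3.3350e-5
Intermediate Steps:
m = 50 (m = 5 - 1*(-45) = 5 + 45 = 50)
K(n, z) = z**2
1/((-117*K(-2, -12) + m) - 13187) = 1/((-117*(-12)**2 + 50) - 13187) = 1/((-117*144 + 50) - 13187) = 1/((-16848 + 50) - 13187) = 1/(-16798 - 13187) = 1/(-29985) = -1/29985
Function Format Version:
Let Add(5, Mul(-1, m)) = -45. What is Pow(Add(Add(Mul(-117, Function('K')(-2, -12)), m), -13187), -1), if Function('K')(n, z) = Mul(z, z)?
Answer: Rational(-1, 29985) ≈ -3.3350e-5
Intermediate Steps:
m = 50 (m = Add(5, Mul(-1, -45)) = Add(5, 45) = 50)
Function('K')(n, z) = Pow(z, 2)
Pow(Add(Add(Mul(-117, Function('K')(-2, -12)), m), -13187), -1) = Pow(Add(Add(Mul(-117, Pow(-12, 2)), 50), -13187), -1) = Pow(Add(Add(Mul(-117, 144), 50), -13187), -1) = Pow(Add(Add(-16848, 50), -13187), -1) = Pow(Add(-16798, -13187), -1) = Pow(-29985, -1) = Rational(-1, 29985)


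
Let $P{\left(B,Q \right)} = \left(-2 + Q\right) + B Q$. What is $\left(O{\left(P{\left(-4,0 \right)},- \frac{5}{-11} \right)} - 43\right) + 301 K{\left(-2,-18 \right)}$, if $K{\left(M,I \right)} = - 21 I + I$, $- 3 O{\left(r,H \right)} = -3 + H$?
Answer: $\frac{3574489}{33} \approx 1.0832 \cdot 10^{5}$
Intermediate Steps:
$P{\left(B,Q \right)} = -2 + Q + B Q$
$O{\left(r,H \right)} = 1 - \frac{H}{3}$ ($O{\left(r,H \right)} = - \frac{-3 + H}{3} = 1 - \frac{H}{3}$)
$K{\left(M,I \right)} = - 20 I$
$\left(O{\left(P{\left(-4,0 \right)},- \frac{5}{-11} \right)} - 43\right) + 301 K{\left(-2,-18 \right)} = \left(\left(1 - \frac{\left(-5\right) \frac{1}{-11}}{3}\right) - 43\right) + 301 \left(\left(-20\right) \left(-18\right)\right) = \left(\left(1 - \frac{\left(-5\right) \left(- \frac{1}{11}\right)}{3}\right) - 43\right) + 301 \cdot 360 = \left(\left(1 - \frac{5}{33}\right) - 43\right) + 108360 = \left(\frac{28}{33} - 43\right) + 108360 = - \frac{1391}{33} + 108360 = \frac{3574489}{33}$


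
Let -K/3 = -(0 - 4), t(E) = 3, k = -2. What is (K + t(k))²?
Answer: 81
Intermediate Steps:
K = -12 (K = -(-3)*(0 - 4) = -(-3)*(-4) = -3*4 = -12)
(K + t(k))² = (-12 + 3)² = (-9)² = 81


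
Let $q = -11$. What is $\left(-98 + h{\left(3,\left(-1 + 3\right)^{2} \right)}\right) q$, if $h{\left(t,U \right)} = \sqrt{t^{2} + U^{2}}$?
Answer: $1023$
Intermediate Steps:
$h{\left(t,U \right)} = \sqrt{U^{2} + t^{2}}$
$\left(-98 + h{\left(3,\left(-1 + 3\right)^{2} \right)}\right) q = \left(-98 + \sqrt{\left(\left(-1 + 3\right)^{2}\right)^{2} + 3^{2}}\right) \left(-11\right) = \left(-98 + \sqrt{\left(2^{2}\right)^{2} + 9}\right) \left(-11\right) = \left(-98 + \sqrt{4^{2} + 9}\right) \left(-11\right) = \left(-98 + \sqrt{16 + 9}\right) \left(-11\right) = \left(-98 + \sqrt{25}\right) \left(-11\right) = \left(-98 + 5\right) \left(-11\right) = \left(-93\right) \left(-11\right) = 1023$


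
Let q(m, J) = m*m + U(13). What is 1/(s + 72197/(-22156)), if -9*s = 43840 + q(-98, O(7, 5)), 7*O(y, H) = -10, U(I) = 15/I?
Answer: -2592252/15402147821 ≈ -0.00016830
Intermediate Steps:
O(y, H) = -10/7 (O(y, H) = (1/7)*(-10) = -10/7)
q(m, J) = 15/13 + m**2 (q(m, J) = m*m + 15/13 = m**2 + 15*(1/13) = m**2 + 15/13 = 15/13 + m**2)
s = -694787/117 (s = -(43840 + (15/13 + (-98)**2))/9 = -(43840 + (15/13 + 9604))/9 = -(43840 + 124867/13)/9 = -1/9*694787/13 = -694787/117 ≈ -5938.4)
1/(s + 72197/(-22156)) = 1/(-694787/117 + 72197/(-22156)) = 1/(-694787/117 + 72197*(-1/22156)) = 1/(-694787/117 - 72197/22156) = 1/(-15402147821/2592252) = -2592252/15402147821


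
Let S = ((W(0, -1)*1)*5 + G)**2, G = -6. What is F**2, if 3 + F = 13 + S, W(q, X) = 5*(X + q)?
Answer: 942841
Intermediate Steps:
W(q, X) = 5*X + 5*q
S = 961 (S = (((5*(-1) + 5*0)*1)*5 - 6)**2 = (((-5 + 0)*1)*5 - 6)**2 = (-5*1*5 - 6)**2 = (-5*5 - 6)**2 = (-25 - 6)**2 = (-31)**2 = 961)
F = 971 (F = -3 + (13 + 961) = -3 + 974 = 971)
F**2 = 971**2 = 942841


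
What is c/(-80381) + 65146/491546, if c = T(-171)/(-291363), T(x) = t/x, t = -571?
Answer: 130449276617208232/984278697926203449 ≈ 0.13253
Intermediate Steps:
T(x) = -571/x
c = -571/49823073 (c = -571/(-171)/(-291363) = -571*(-1/171)*(-1/291363) = (571/171)*(-1/291363) = -571/49823073 ≈ -1.1461e-5)
c/(-80381) + 65146/491546 = -571/49823073/(-80381) + 65146/491546 = -571/49823073*(-1/80381) + 65146*(1/491546) = 571/4004828430813 + 32573/245773 = 130449276617208232/984278697926203449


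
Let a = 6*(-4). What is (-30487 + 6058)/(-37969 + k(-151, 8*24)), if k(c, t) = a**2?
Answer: 24429/37393 ≈ 0.65330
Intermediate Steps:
a = -24
k(c, t) = 576 (k(c, t) = (-24)**2 = 576)
(-30487 + 6058)/(-37969 + k(-151, 8*24)) = (-30487 + 6058)/(-37969 + 576) = -24429/(-37393) = -24429*(-1/37393) = 24429/37393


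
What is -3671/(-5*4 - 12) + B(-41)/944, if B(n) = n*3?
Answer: 216343/1888 ≈ 114.59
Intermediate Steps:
B(n) = 3*n
-3671/(-5*4 - 12) + B(-41)/944 = -3671/(-5*4 - 12) + (3*(-41))/944 = -3671/(-20 - 12) - 123*1/944 = -3671/(-32) - 123/944 = -3671*(-1/32) - 123/944 = 3671/32 - 123/944 = 216343/1888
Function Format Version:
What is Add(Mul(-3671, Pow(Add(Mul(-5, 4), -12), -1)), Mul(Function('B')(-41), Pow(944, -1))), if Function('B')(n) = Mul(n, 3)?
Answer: Rational(216343, 1888) ≈ 114.59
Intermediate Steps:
Function('B')(n) = Mul(3, n)
Add(Mul(-3671, Pow(Add(Mul(-5, 4), -12), -1)), Mul(Function('B')(-41), Pow(944, -1))) = Add(Mul(-3671, Pow(Add(Mul(-5, 4), -12), -1)), Mul(Mul(3, -41), Pow(944, -1))) = Add(Mul(-3671, Pow(Add(-20, -12), -1)), Mul(-123, Rational(1, 944))) = Add(Mul(-3671, Pow(-32, -1)), Rational(-123, 944)) = Add(Mul(-3671, Rational(-1, 32)), Rational(-123, 944)) = Add(Rational(3671, 32), Rational(-123, 944)) = Rational(216343, 1888)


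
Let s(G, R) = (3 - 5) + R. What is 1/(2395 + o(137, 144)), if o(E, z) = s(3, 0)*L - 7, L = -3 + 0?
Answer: 1/2394 ≈ 0.00041771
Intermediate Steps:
s(G, R) = -2 + R
L = -3
o(E, z) = -1 (o(E, z) = (-2 + 0)*(-3) - 7 = -2*(-3) - 7 = 6 - 7 = -1)
1/(2395 + o(137, 144)) = 1/(2395 - 1) = 1/2394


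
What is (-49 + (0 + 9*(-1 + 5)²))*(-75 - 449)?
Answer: -49780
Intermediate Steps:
(-49 + (0 + 9*(-1 + 5)²))*(-75 - 449) = (-49 + (0 + 9*4²))*(-524) = (-49 + (0 + 9*16))*(-524) = (-49 + (0 + 144))*(-524) = (-49 + 144)*(-524) = 95*(-524) = -49780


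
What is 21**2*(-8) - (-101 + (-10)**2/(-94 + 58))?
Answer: -30818/9 ≈ -3424.2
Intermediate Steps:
21**2*(-8) - (-101 + (-10)**2/(-94 + 58)) = 441*(-8) - (-101 + 100/(-36)) = -3528 - (-101 - 1/36*100) = -3528 - (-101 - 25/9) = -3528 - 1*(-934/9) = -3528 + 934/9 = -30818/9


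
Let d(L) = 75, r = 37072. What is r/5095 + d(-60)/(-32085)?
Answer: 79271533/10898205 ≈ 7.2738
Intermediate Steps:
r/5095 + d(-60)/(-32085) = 37072/5095 + 75/(-32085) = 37072*(1/5095) + 75*(-1/32085) = 37072/5095 - 5/2139 = 79271533/10898205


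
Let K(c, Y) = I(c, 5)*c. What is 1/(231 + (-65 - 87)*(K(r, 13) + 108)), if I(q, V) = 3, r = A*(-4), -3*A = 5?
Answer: -1/19225 ≈ -5.2016e-5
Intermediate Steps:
A = -5/3 (A = -⅓*5 = -5/3 ≈ -1.6667)
r = 20/3 (r = -5/3*(-4) = 20/3 ≈ 6.6667)
K(c, Y) = 3*c
1/(231 + (-65 - 87)*(K(r, 13) + 108)) = 1/(231 + (-65 - 87)*(3*(20/3) + 108)) = 1/(231 - 152*(20 + 108)) = 1/(231 - 152*128) = 1/(231 - 19456) = 1/(-19225) = -1/19225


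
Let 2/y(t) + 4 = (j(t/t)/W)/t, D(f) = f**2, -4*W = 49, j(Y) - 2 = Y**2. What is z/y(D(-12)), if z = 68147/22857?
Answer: -160349891/26879832 ≈ -5.9654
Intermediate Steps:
j(Y) = 2 + Y**2
W = -49/4 (W = -1/4*49 = -49/4 ≈ -12.250)
y(t) = 2/(-4 - 12/(49*t)) (y(t) = 2/(-4 + ((2 + (t/t)**2)/(-49/4))/t) = 2/(-4 + ((2 + 1**2)*(-4/49))/t) = 2/(-4 + ((2 + 1)*(-4/49))/t) = 2/(-4 + (3*(-4/49))/t) = 2/(-4 - 12/(49*t)))
z = 68147/22857 (z = 68147*(1/22857) = 68147/22857 ≈ 2.9814)
z/y(D(-12)) = 68147/(22857*((-49*(-12)**2/(6 + 98*(-12)**2)))) = 68147/(22857*((-49*144/(6 + 98*144)))) = 68147/(22857*((-49*144/(6 + 14112)))) = 68147/(22857*((-49*144/14118))) = 68147/(22857*((-49*144*1/14118))) = 68147/(22857*(-1176/2353)) = (68147/22857)*(-2353/1176) = -160349891/26879832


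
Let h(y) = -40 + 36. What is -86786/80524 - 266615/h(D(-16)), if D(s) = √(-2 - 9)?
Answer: 5367139779/80524 ≈ 66653.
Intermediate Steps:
D(s) = I*√11 (D(s) = √(-11) = I*√11)
h(y) = -4
-86786/80524 - 266615/h(D(-16)) = -86786/80524 - 266615/(-4) = -86786*1/80524 - 266615*(-¼) = -43393/40262 + 266615/4 = 5367139779/80524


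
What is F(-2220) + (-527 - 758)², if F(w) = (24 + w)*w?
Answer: 6526345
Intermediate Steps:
F(w) = w*(24 + w)
F(-2220) + (-527 - 758)² = -2220*(24 - 2220) + (-527 - 758)² = -2220*(-2196) + (-1285)² = 4875120 + 1651225 = 6526345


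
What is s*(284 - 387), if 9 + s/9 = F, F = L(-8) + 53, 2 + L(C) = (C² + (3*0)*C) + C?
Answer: -90846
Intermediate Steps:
L(C) = -2 + C + C² (L(C) = -2 + ((C² + (3*0)*C) + C) = -2 + ((C² + 0*C) + C) = -2 + ((C² + 0) + C) = -2 + (C² + C) = -2 + (C + C²) = -2 + C + C²)
F = 107 (F = (-2 - 8 + (-8)²) + 53 = (-2 - 8 + 64) + 53 = 54 + 53 = 107)
s = 882 (s = -81 + 9*107 = -81 + 963 = 882)
s*(284 - 387) = 882*(284 - 387) = 882*(-103) = -90846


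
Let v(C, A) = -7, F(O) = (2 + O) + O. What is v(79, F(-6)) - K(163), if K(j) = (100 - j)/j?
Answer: -1078/163 ≈ -6.6135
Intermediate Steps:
F(O) = 2 + 2*O
K(j) = (100 - j)/j
v(79, F(-6)) - K(163) = -7 - (100 - 1*163)/163 = -7 - (100 - 163)/163 = -7 - (-63)/163 = -7 - 1*(-63/163) = -7 + 63/163 = -1078/163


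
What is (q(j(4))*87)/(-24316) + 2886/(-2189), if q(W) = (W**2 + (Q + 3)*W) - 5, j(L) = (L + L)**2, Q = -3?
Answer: -849278289/53227724 ≈ -15.956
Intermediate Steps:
j(L) = 4*L**2 (j(L) = (2*L)**2 = 4*L**2)
q(W) = -5 + W**2 (q(W) = (W**2 + (-3 + 3)*W) - 5 = (W**2 + 0*W) - 5 = (W**2 + 0) - 5 = W**2 - 5 = -5 + W**2)
(q(j(4))*87)/(-24316) + 2886/(-2189) = ((-5 + (4*4**2)**2)*87)/(-24316) + 2886/(-2189) = ((-5 + (4*16)**2)*87)*(-1/24316) + 2886*(-1/2189) = ((-5 + 64**2)*87)*(-1/24316) - 2886/2189 = ((-5 + 4096)*87)*(-1/24316) - 2886/2189 = (4091*87)*(-1/24316) - 2886/2189 = 355917*(-1/24316) - 2886/2189 = -355917/24316 - 2886/2189 = -849278289/53227724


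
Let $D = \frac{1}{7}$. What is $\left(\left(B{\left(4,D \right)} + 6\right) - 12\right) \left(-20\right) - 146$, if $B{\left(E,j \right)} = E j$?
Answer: $- \frac{262}{7} \approx -37.429$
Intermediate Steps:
$D = \frac{1}{7} \approx 0.14286$
$\left(\left(B{\left(4,D \right)} + 6\right) - 12\right) \left(-20\right) - 146 = \left(\left(4 \cdot \frac{1}{7} + 6\right) - 12\right) \left(-20\right) - 146 = \left(\left(\frac{4}{7} + 6\right) - 12\right) \left(-20\right) - 146 = \left(\frac{46}{7} - 12\right) \left(-20\right) - 146 = \left(- \frac{38}{7}\right) \left(-20\right) - 146 = \frac{760}{7} - 146 = - \frac{262}{7}$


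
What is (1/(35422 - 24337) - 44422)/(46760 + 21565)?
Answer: -492417869/757382625 ≈ -0.65016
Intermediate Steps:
(1/(35422 - 24337) - 44422)/(46760 + 21565) = (1/11085 - 44422)/68325 = (1/11085 - 44422)*(1/68325) = -492417869/11085*1/68325 = -492417869/757382625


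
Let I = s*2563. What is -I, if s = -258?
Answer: 661254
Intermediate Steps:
I = -661254 (I = -258*2563 = -661254)
-I = -1*(-661254) = 661254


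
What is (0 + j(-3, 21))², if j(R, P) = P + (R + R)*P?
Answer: 11025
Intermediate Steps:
j(R, P) = P + 2*P*R (j(R, P) = P + (2*R)*P = P + 2*P*R)
(0 + j(-3, 21))² = (0 + 21*(1 + 2*(-3)))² = (0 + 21*(1 - 6))² = (0 + 21*(-5))² = (0 - 105)² = (-105)² = 11025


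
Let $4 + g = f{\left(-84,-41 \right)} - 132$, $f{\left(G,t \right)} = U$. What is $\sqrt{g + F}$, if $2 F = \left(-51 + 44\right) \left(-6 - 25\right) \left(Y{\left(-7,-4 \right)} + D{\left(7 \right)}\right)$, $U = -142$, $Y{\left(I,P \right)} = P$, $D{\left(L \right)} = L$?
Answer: $\frac{\sqrt{190}}{2} \approx 6.892$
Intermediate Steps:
$f{\left(G,t \right)} = -142$
$F = \frac{651}{2}$ ($F = \frac{\left(-51 + 44\right) \left(-6 - 25\right) \left(-4 + 7\right)}{2} = \frac{\left(-7\right) \left(-31\right) 3}{2} = \frac{217 \cdot 3}{2} = \frac{1}{2} \cdot 651 = \frac{651}{2} \approx 325.5$)
$g = -278$ ($g = -4 - 274 = -278$)
$\sqrt{g + F} = \sqrt{-278 + \frac{651}{2}} = \sqrt{\frac{95}{2}} = \frac{\sqrt{190}}{2}$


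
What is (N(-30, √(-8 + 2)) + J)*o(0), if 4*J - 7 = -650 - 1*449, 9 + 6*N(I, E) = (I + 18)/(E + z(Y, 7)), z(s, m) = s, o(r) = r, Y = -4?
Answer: 0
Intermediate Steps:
N(I, E) = -3/2 + (18 + I)/(6*(-4 + E)) (N(I, E) = -3/2 + ((I + 18)/(E - 4))/6 = -3/2 + ((18 + I)/(-4 + E))/6 = -3/2 + (18 + I)/(6*(-4 + E)))
J = -273 (J = 7/4 + (-650 - 1*449)/4 = 7/4 + (-650 - 449)/4 = 7/4 + (¼)*(-1099) = 7/4 - 1099/4 = -273)
(N(-30, √(-8 + 2)) + J)*o(0) = ((54 - 30 - 9*√(-8 + 2))/(6*(-4 + √(-8 + 2))) - 273)*0 = ((54 - 30 - 9*I*√6)/(6*(-4 + √(-6))) - 273)*0 = ((54 - 30 - 9*I*√6)/(6*(-4 + I*√6)) - 273)*0 = ((24 - 9*I*√6)/(6*(-4 + I*√6)) - 273)*0 = (-273 + (24 - 9*I*√6)/(6*(-4 + I*√6)))*0 = 0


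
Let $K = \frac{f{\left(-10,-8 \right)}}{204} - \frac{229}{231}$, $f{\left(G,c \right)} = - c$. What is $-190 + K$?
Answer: $- \frac{749869}{3927} \approx -190.95$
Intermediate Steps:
$K = - \frac{3739}{3927}$ ($K = \frac{\left(-1\right) \left(-8\right)}{204} - \frac{229}{231} = 8 \cdot \frac{1}{204} - \frac{229}{231} = \frac{2}{51} - \frac{229}{231} = - \frac{3739}{3927} \approx -0.95213$)
$-190 + K = -190 - \frac{3739}{3927} = - \frac{749869}{3927}$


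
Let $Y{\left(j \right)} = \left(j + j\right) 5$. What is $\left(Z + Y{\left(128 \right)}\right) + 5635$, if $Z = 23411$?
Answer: $30326$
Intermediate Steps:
$Y{\left(j \right)} = 10 j$ ($Y{\left(j \right)} = 2 j 5 = 10 j$)
$\left(Z + Y{\left(128 \right)}\right) + 5635 = \left(23411 + 10 \cdot 128\right) + 5635 = \left(23411 + 1280\right) + 5635 = 24691 + 5635 = 30326$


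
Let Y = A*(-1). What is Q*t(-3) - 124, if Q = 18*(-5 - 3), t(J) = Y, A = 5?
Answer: 596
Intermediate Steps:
Y = -5 (Y = 5*(-1) = -5)
t(J) = -5
Q = -144 (Q = 18*(-8) = -144)
Q*t(-3) - 124 = -144*(-5) - 124 = 720 - 124 = 596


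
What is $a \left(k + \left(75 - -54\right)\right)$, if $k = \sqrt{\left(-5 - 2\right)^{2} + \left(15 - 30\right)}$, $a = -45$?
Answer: $-5805 - 45 \sqrt{34} \approx -6067.4$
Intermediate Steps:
$k = \sqrt{34}$ ($k = \sqrt{\left(-7\right)^{2} - 15} = \sqrt{49 - 15} = \sqrt{34} \approx 5.8309$)
$a \left(k + \left(75 - -54\right)\right) = - 45 \left(\sqrt{34} + \left(75 - -54\right)\right) = - 45 \left(\sqrt{34} + \left(75 + 54\right)\right) = - 45 \left(\sqrt{34} + 129\right) = - 45 \left(129 + \sqrt{34}\right) = -5805 - 45 \sqrt{34}$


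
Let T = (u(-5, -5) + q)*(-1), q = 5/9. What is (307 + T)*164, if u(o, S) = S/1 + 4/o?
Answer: 2304364/45 ≈ 51208.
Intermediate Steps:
q = 5/9 (q = 5*(⅑) = 5/9 ≈ 0.55556)
u(o, S) = S + 4/o (u(o, S) = S*1 + 4/o = S + 4/o)
T = 236/45 (T = ((-5 + 4/(-5)) + 5/9)*(-1) = ((-5 + 4*(-⅕)) + 5/9)*(-1) = ((-5 - ⅘) + 5/9)*(-1) = (-29/5 + 5/9)*(-1) = -236/45*(-1) = 236/45 ≈ 5.2444)
(307 + T)*164 = (307 + 236/45)*164 = (14051/45)*164 = 2304364/45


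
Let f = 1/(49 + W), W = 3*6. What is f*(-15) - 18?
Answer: -1221/67 ≈ -18.224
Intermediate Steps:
W = 18
f = 1/67 (f = 1/(49 + 18) = 1/67 ≈ 0.014925)
f*(-15) - 18 = (1/67)*(-15) - 18 = -15/67 - 18 = -1221/67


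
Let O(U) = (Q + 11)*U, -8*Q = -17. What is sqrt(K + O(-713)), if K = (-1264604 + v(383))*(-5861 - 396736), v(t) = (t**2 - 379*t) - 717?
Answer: sqrt(8140762410798)/4 ≈ 7.1330e+5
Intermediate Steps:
Q = 17/8 (Q = -1/8*(-17) = 17/8 ≈ 2.1250)
O(U) = 105*U/8 (O(U) = (17/8 + 11)*U = 105*U/8)
v(t) = -717 + t**2 - 379*t
K = 508797660033 (K = (-1264604 + (-717 + 383**2 - 379*383))*(-5861 - 396736) = (-1264604 + (-717 + 146689 - 145157))*(-402597) = (-1264604 + 815)*(-402597) = -1263789*(-402597) = 508797660033)
sqrt(K + O(-713)) = sqrt(508797660033 + (105/8)*(-713)) = sqrt(508797660033 - 74865/8) = sqrt(4070381205399/8) = sqrt(8140762410798)/4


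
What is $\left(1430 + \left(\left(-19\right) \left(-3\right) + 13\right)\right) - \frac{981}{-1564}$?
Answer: $\frac{2346981}{1564} \approx 1500.6$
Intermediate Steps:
$\left(1430 + \left(\left(-19\right) \left(-3\right) + 13\right)\right) - \frac{981}{-1564} = \left(1430 + \left(57 + 13\right)\right) - - \frac{981}{1564} = \left(1430 + 70\right) + \frac{981}{1564} = 1500 + \frac{981}{1564} = \frac{2346981}{1564}$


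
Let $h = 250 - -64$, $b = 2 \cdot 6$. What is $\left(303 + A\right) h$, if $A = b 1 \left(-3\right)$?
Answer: $83838$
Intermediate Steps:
$b = 12$
$h = 314$ ($h = 250 + 64 = 314$)
$A = -36$ ($A = 12 \cdot 1 \left(-3\right) = 12 \left(-3\right) = -36$)
$\left(303 + A\right) h = \left(303 - 36\right) 314 = 267 \cdot 314 = 83838$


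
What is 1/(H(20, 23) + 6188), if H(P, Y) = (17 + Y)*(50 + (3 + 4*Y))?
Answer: 1/11988 ≈ 8.3417e-5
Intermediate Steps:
H(P, Y) = (17 + Y)*(53 + 4*Y)
1/(H(20, 23) + 6188) = 1/((901 + 4*23² + 121*23) + 6188) = 1/((901 + 4*529 + 2783) + 6188) = 1/((901 + 2116 + 2783) + 6188) = 1/(5800 + 6188) = 1/11988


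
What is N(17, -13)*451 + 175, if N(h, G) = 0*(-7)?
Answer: 175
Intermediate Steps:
N(h, G) = 0
N(17, -13)*451 + 175 = 0*451 + 175 = 0 + 175 = 175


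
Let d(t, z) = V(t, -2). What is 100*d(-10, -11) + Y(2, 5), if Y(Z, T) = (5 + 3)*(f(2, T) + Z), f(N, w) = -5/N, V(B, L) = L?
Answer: -204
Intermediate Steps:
d(t, z) = -2
Y(Z, T) = -20 + 8*Z (Y(Z, T) = (5 + 3)*(-5/2 + Z) = 8*(-5*½ + Z) = 8*(-5/2 + Z) = -20 + 8*Z)
100*d(-10, -11) + Y(2, 5) = 100*(-2) + (-20 + 8*2) = -200 + (-20 + 16) = -200 - 4 = -204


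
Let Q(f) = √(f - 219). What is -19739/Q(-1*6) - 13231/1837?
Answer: -13231/1837 + 19739*I/15 ≈ -7.2025 + 1315.9*I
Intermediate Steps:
Q(f) = √(-219 + f)
-19739/Q(-1*6) - 13231/1837 = -19739/√(-219 - 1*6) - 13231/1837 = -19739/√(-219 - 6) - 13231*1/1837 = -19739*(-I/15) - 13231/1837 = -(-19739)*I/15 - 13231/1837 = 19739*I/15 - 13231/1837 = -13231/1837 + 19739*I/15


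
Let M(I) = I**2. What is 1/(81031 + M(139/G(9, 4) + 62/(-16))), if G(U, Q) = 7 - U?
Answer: 64/5530553 ≈ 1.1572e-5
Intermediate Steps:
1/(81031 + M(139/G(9, 4) + 62/(-16))) = 1/(81031 + (139/(7 - 1*9) + 62/(-16))**2) = 1/(81031 + (139/(7 - 9) + 62*(-1/16))**2) = 1/(81031 + (139/(-2) - 31/8)**2) = 1/(81031 + (139*(-1/2) - 31/8)**2) = 1/(81031 + (-139/2 - 31/8)**2) = 1/(81031 + (-587/8)**2) = 1/(81031 + 344569/64) = 1/(5530553/64) = 64/5530553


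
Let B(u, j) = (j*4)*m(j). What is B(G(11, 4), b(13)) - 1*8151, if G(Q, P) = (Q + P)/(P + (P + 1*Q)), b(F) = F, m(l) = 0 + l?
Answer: -7475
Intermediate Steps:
m(l) = l
G(Q, P) = (P + Q)/(Q + 2*P) (G(Q, P) = (P + Q)/(P + (P + Q)) = (P + Q)/(Q + 2*P))
B(u, j) = 4*j**2 (B(u, j) = (j*4)*j = (4*j)*j = 4*j**2)
B(G(11, 4), b(13)) - 1*8151 = 4*13**2 - 1*8151 = 4*169 - 8151 = 676 - 8151 = -7475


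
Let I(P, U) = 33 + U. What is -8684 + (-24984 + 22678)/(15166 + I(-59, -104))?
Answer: -131087286/15095 ≈ -8684.2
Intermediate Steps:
-8684 + (-24984 + 22678)/(15166 + I(-59, -104)) = -8684 + (-24984 + 22678)/(15166 + (33 - 104)) = -8684 - 2306/(15166 - 71) = -8684 - 2306/15095 = -131087286/15095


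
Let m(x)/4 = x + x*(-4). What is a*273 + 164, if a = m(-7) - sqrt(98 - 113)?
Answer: 23096 - 273*I*sqrt(15) ≈ 23096.0 - 1057.3*I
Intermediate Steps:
m(x) = -12*x (m(x) = 4*(x + x*(-4)) = 4*(x - 4*x) = 4*(-3*x) = -12*x)
a = 84 - I*sqrt(15) (a = -12*(-7) - sqrt(98 - 113) = 84 - sqrt(-15) = 84 - I*sqrt(15) ≈ 84.0 - 3.873*I)
a*273 + 164 = (84 - I*sqrt(15))*273 + 164 = (22932 - 273*I*sqrt(15)) + 164 = 23096 - 273*I*sqrt(15)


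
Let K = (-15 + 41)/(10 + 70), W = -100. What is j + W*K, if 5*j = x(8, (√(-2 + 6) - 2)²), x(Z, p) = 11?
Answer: -303/10 ≈ -30.300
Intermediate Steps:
K = 13/40 (K = 26/80 = 26*(1/80) = 13/40 ≈ 0.32500)
j = 11/5 (j = (⅕)*11 = 11/5 ≈ 2.2000)
j + W*K = 11/5 - 100*13/40 = 11/5 - 65/2 = -303/10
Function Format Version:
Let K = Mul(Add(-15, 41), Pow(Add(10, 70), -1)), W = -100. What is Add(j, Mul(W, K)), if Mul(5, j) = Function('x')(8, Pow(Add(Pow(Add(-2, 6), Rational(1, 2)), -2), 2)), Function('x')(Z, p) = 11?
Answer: Rational(-303, 10) ≈ -30.300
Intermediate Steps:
K = Rational(13, 40) (K = Mul(26, Pow(80, -1)) = Mul(26, Rational(1, 80)) = Rational(13, 40) ≈ 0.32500)
j = Rational(11, 5) (j = Mul(Rational(1, 5), 11) = Rational(11, 5) ≈ 2.2000)
Add(j, Mul(W, K)) = Add(Rational(11, 5), Mul(-100, Rational(13, 40))) = Add(Rational(11, 5), Rational(-65, 2)) = Rational(-303, 10)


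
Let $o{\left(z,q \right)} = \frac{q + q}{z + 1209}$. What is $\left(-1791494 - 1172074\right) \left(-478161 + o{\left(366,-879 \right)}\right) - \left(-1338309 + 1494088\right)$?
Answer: $\frac{247986513350691}{175} \approx 1.4171 \cdot 10^{12}$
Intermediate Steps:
$o{\left(z,q \right)} = \frac{2 q}{1209 + z}$
$\left(-1791494 - 1172074\right) \left(-478161 + o{\left(366,-879 \right)}\right) - \left(-1338309 + 1494088\right) = \left(-1791494 - 1172074\right) \left(-478161 + 2 \left(-879\right) \frac{1}{1209 + 366}\right) - \left(-1338309 + 1494088\right) = - 2963568 \left(-478161 + 2 \left(-879\right) \frac{1}{1575}\right) - 155779 = - 2963568 \left(-478161 - \frac{586}{525}\right) - 155779 = \left(-2963568\right) \left(- \frac{251035111}{525}\right) - 155779 = \frac{247986540612016}{175} - 155779 = \frac{247986513350691}{175}$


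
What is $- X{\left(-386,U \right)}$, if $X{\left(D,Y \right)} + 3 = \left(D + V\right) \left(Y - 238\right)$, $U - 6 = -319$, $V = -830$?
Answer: $-670013$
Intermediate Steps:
$U = -313$ ($U = 6 - 319 = -313$)
$X{\left(D,Y \right)} = -3 + \left(-830 + D\right) \left(-238 + Y\right)$ ($X{\left(D,Y \right)} = -3 + \left(D - 830\right) \left(Y - 238\right) = -3 + \left(-830 + D\right) \left(-238 + Y\right)$)
$- X{\left(-386,U \right)} = - (197537 - -259790 - -91868 - -120818) = - (197537 + 259790 + 91868 + 120818) = \left(-1\right) 670013 = -670013$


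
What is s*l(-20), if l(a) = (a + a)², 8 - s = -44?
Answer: 83200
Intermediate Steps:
s = 52 (s = 8 - 1*(-44) = 8 + 44 = 52)
l(a) = 4*a² (l(a) = (2*a)² = 4*a²)
s*l(-20) = 52*(4*(-20)²) = 52*(4*400) = 52*1600 = 83200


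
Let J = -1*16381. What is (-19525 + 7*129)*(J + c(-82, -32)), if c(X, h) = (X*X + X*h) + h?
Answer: 131564430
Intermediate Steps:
J = -16381
c(X, h) = h + X² + X*h (c(X, h) = (X² + X*h) + h = h + X² + X*h)
(-19525 + 7*129)*(J + c(-82, -32)) = (-19525 + 7*129)*(-16381 + (-32 + (-82)² - 82*(-32))) = (-19525 + 903)*(-16381 + (-32 + 6724 + 2624)) = -18622*(-16381 + 9316) = -18622*(-7065) = 131564430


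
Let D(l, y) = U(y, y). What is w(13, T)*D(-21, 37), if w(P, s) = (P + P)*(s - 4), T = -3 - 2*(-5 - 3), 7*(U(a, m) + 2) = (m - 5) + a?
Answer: 12870/7 ≈ 1838.6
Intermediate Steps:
U(a, m) = -19/7 + a/7 + m/7 (U(a, m) = -2 + ((m - 5) + a)/7 = -2 + ((-5 + m) + a)/7 = -2 + (-5 + a + m)/7 = -2 + (-5/7 + a/7 + m/7) = -19/7 + a/7 + m/7)
D(l, y) = -19/7 + 2*y/7 (D(l, y) = -19/7 + y/7 + y/7 = -19/7 + 2*y/7)
T = 13 (T = -3 - 2*(-8) = -3 - 1*(-16) = -3 + 16 = 13)
w(P, s) = 2*P*(-4 + s) (w(P, s) = (2*P)*(-4 + s) = 2*P*(-4 + s))
w(13, T)*D(-21, 37) = (2*13*(-4 + 13))*(-19/7 + (2/7)*37) = (2*13*9)*(-19/7 + 74/7) = 234*(55/7) = 12870/7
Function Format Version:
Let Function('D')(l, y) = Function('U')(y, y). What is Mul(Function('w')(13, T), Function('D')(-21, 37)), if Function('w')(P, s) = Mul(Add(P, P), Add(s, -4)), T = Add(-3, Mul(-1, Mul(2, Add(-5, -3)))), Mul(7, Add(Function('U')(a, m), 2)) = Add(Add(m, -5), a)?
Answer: Rational(12870, 7) ≈ 1838.6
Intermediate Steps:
Function('U')(a, m) = Add(Rational(-19, 7), Mul(Rational(1, 7), a), Mul(Rational(1, 7), m)) (Function('U')(a, m) = Add(-2, Mul(Rational(1, 7), Add(Add(m, -5), a))) = Add(-2, Mul(Rational(1, 7), Add(Add(-5, m), a))) = Add(-2, Mul(Rational(1, 7), Add(-5, a, m))) = Add(-2, Add(Rational(-5, 7), Mul(Rational(1, 7), a), Mul(Rational(1, 7), m))) = Add(Rational(-19, 7), Mul(Rational(1, 7), a), Mul(Rational(1, 7), m)))
Function('D')(l, y) = Add(Rational(-19, 7), Mul(Rational(2, 7), y)) (Function('D')(l, y) = Add(Rational(-19, 7), Mul(Rational(1, 7), y), Mul(Rational(1, 7), y)) = Add(Rational(-19, 7), Mul(Rational(2, 7), y)))
T = 13 (T = Add(-3, Mul(-1, Mul(2, -8))) = Add(-3, Mul(-1, -16)) = Add(-3, 16) = 13)
Function('w')(P, s) = Mul(2, P, Add(-4, s)) (Function('w')(P, s) = Mul(Mul(2, P), Add(-4, s)) = Mul(2, P, Add(-4, s)))
Mul(Function('w')(13, T), Function('D')(-21, 37)) = Mul(Mul(2, 13, Add(-4, 13)), Add(Rational(-19, 7), Mul(Rational(2, 7), 37))) = Mul(Mul(2, 13, 9), Add(Rational(-19, 7), Rational(74, 7))) = Mul(234, Rational(55, 7)) = Rational(12870, 7)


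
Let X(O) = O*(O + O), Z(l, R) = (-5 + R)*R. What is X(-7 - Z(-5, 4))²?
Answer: 324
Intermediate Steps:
Z(l, R) = R*(-5 + R)
X(O) = 2*O² (X(O) = O*(2*O) = 2*O²)
X(-7 - Z(-5, 4))² = (2*(-7 - 4*(-5 + 4))²)² = (2*(-7 - 4*(-1))²)² = (2*(-7 - 1*(-4))²)² = (2*(-7 + 4)²)² = (2*(-3)²)² = (2*9)² = 18² = 324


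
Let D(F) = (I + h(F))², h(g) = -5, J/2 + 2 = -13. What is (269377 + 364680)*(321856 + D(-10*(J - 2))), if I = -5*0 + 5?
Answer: 204075049792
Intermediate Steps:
J = -30 (J = -4 + 2*(-13) = -4 - 26 = -30)
I = 5 (I = 0 + 5 = 5)
D(F) = 0 (D(F) = (5 - 5)² = 0² = 0)
(269377 + 364680)*(321856 + D(-10*(J - 2))) = (269377 + 364680)*(321856 + 0) = 634057*321856 = 204075049792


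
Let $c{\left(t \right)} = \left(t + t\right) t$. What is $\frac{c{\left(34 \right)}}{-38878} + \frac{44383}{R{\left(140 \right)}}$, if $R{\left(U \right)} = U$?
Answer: $\frac{123228471}{388780} \approx 316.96$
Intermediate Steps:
$c{\left(t \right)} = 2 t^{2}$ ($c{\left(t \right)} = 2 t t = 2 t^{2}$)
$\frac{c{\left(34 \right)}}{-38878} + \frac{44383}{R{\left(140 \right)}} = \frac{2 \cdot 34^{2}}{-38878} + \frac{44383}{140} = 2 \cdot 1156 \left(- \frac{1}{38878}\right) + 44383 \cdot \frac{1}{140} = 2312 \left(- \frac{1}{38878}\right) + \frac{44383}{140} = - \frac{1156}{19439} + \frac{44383}{140} = \frac{123228471}{388780}$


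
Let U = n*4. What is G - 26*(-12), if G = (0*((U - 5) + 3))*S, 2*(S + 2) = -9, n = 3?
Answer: 312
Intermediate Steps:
S = -13/2 (S = -2 + (1/2)*(-9) = -2 - 9/2 = -13/2 ≈ -6.5000)
U = 12 (U = 3*4 = 12)
G = 0 (G = (0*((12 - 5) + 3))*(-13/2) = (0*(7 + 3))*(-13/2) = (0*10)*(-13/2) = 0*(-13/2) = 0)
G - 26*(-12) = 0 - 26*(-12) = 0 + 312 = 312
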